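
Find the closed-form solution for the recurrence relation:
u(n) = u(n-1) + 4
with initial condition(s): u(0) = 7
Recurrence: u(n) = u(n-1) + 4, initial: u(0) = 7.
Each step adds 4, so u(n) = u(0) + 4n = 4n + 7.

u(n) = 4n + 7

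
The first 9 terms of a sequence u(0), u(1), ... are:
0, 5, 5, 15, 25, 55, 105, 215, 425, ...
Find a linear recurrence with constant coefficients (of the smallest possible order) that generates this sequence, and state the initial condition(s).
Look for the lowest-order linear relation among consecutive terms.
Observation: u(n) - 1·u(n-1) - (2)·u(n-2) = 0 holds for the shown terms, and no order-1 relation u(n) = α·u(n-1) + β fits.
Check at n=3: 1·5 + (2)·5 = 15. ✓

u(n) = u(n-1) + 2u(n-2), u(0) = 0, u(1) = 5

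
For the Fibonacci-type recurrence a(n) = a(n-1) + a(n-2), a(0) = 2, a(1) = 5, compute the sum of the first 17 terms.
Computing the sequence terms: 2, 5, 7, 12, 19, 31, 50, 81, 131, 212, 343, 555, 898, 1453, 2351, 3804, 6155
Adding these values together:

16109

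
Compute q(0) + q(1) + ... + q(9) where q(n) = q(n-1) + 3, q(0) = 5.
Computing the sequence terms: 5, 8, 11, 14, 17, 20, 23, 26, 29, 32
Adding these values together:

185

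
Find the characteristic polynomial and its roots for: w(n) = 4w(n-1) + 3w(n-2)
Substitute w(n) = rⁿ and divide through by rⁿ⁻²: r² - 4r - 3 = 0
Discriminant: 4² + 4·3 = 28, not a perfect square, so by the quadratic formula r = (4 ± √28)/2.
General solution: w(n) = A·r₁ⁿ + B·r₂ⁿ where r₁,r₂ = (4 ± √28)/2

Characteristic: r² - 4r - 3 = 0, Roots: r = (4 ± √28)/2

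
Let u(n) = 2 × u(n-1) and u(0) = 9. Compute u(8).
Computing step by step:
u(0) = 9
u(1) = 2 × 9 = 18
u(2) = 2 × 18 = 36
u(3) = 2 × 36 = 72
u(4) = 2 × 72 = 144
u(5) = 2 × 144 = 288
u(6) = 2 × 288 = 576
u(7) = 2 × 576 = 1152
u(8) = 2 × 1152 = 2304

2304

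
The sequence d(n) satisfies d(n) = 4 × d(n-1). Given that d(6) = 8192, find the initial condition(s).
In general d(n) = 4ⁿ · d(0). At n = 6: d(0) = d(6) / 4^6 = 8192 / 4096 = 2.

d(0) = 2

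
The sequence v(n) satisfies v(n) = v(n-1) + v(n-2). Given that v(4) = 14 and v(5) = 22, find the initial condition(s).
Work backwards using v(k) = v(k+2) - v(k+1):
v(3) = v(5) - v(4) = 22 - 14 = 8
v(2) = v(4) - v(3) = 14 - 8 = 6
v(1) = v(3) - v(2) = 8 - 6 = 2
v(0) = v(2) - v(1) = 6 - 2 = 4

v(0) = 4, v(1) = 2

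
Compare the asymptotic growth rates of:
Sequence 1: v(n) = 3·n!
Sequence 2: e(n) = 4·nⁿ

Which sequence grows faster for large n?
Comparing growth rates:
Growth-rate hierarchy: log n ≺ any polynomial ≺ any exponential cⁿ (c>1) ≺ n! ≺ nⁿ.
super-exponential nⁿ dominates factorial asymptotically.

e(n) grows faster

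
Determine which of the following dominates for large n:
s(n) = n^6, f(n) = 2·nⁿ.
Comparing growth rates:
Growth-rate hierarchy: log n ≺ any polynomial ≺ any exponential cⁿ (c>1) ≺ n! ≺ nⁿ.
super-exponential nⁿ dominates polynomial degree 6 asymptotically.

f(n) grows faster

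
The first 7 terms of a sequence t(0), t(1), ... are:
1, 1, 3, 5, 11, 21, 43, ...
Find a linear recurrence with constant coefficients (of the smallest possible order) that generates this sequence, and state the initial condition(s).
Look for the lowest-order linear relation among consecutive terms.
Observation: t(n) - 1·t(n-1) - (2)·t(n-2) = 0 holds for the shown terms, and no order-1 relation t(n) = α·t(n-1) + β fits.
Check at n=3: 1·3 + (2)·1 = 5. ✓

t(n) = t(n-1) + 2t(n-2), t(0) = 1, t(1) = 1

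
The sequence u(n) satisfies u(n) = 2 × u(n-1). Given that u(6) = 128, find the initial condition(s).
In general u(n) = 2ⁿ · u(0). At n = 6: u(0) = u(6) / 2^6 = 128 / 64 = 2.

u(0) = 2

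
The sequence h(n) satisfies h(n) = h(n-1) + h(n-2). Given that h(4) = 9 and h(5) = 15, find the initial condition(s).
Work backwards using h(k) = h(k+2) - h(k+1):
h(3) = h(5) - h(4) = 15 - 9 = 6
h(2) = h(4) - h(3) = 9 - 6 = 3
h(1) = h(3) - h(2) = 6 - 3 = 3
h(0) = h(2) - h(1) = 3 - 3 = 0

h(0) = 0, h(1) = 3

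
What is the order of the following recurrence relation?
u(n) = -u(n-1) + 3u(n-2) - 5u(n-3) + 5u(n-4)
The order is the largest lag k for which u(n-k) appears. Here the deepest term is u(n-4), so the order is 4.

Order 4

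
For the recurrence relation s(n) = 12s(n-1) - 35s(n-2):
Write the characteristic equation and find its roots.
Substitute s(n) = rⁿ and divide through by rⁿ⁻²: r² - 12r + 35 = 0
Factor: (r - 5)(r - 7) = 0, so r = 5, 7.
General solution: s(n) = A·5ⁿ + B·7ⁿ

Characteristic: r² - 12r + 35 = 0, Roots: r = 5, 7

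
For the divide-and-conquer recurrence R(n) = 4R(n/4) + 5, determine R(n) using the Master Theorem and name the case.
Master Theorem template: R(n) = a·R(n/b) + f(n).
Here: a=4, b=4, f(n)=5
Compute log_b(a) = log_4(4) = 1.
f(n) = 5 = O(n^(1-ε)) with ε = 1. Case 1: R(n) = Θ(n^log_b(a)) = Θ(n).

Case 1: R(n) = Θ(n)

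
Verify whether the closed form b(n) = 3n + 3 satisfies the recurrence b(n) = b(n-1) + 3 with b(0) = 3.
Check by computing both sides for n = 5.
From the recurrence with b(0) = 3:
  b(0) = 3, b(1) = 6, b(2) = 9, b(3) = 12, b(4) = 15, b(5) = 18
  so the recurrence gives b(5) = 18.
From the proposed closed form b(n) = 3n + 3:
  b(5) = 18.
Both sides give 18 at n = 5, and the initial condition(s) match, so the closed form is consistent.

Yes, the closed form is correct.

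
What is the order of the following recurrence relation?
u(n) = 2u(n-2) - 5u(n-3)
The order is the largest lag k for which u(n-k) appears. Here the deepest term is u(n-3), so the order is 3.

Order 3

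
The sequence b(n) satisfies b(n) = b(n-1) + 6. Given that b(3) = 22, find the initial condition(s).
b(3) = b(0) + 3·6, so b(0) = 22 - 18 = 4.

b(0) = 4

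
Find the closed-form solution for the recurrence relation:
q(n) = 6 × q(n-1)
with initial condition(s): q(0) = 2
Recurrence: q(n) = 6 × q(n-1), initial: q(0) = 2.
Each term is 6 times the previous, so this is geometric with ratio 6. After n steps: q(n) = q(0)·6ⁿ = 2·6ⁿ.

q(n) = 2·6ⁿ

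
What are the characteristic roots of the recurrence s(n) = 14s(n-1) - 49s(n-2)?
Substitute s(n) = rⁿ and divide through by rⁿ⁻²: r² - 14r + 49 = 0
Factor: (r - 7)² = 0, so r = 7 (double root).
General solution: s(n) = (A + Bn)·7ⁿ

Characteristic: r² - 14r + 49 = 0, Roots: r = 7 (double root)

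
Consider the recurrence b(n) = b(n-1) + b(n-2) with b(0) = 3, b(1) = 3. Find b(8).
Computing the sequence terms:
3, 3, 6, 9, 15, 24, 39, 63, 102

102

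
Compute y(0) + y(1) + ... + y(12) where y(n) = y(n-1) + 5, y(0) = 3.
Computing the sequence terms: 3, 8, 13, 18, 23, 28, 33, 38, 43, 48, 53, 58, 63
Adding these values together:

429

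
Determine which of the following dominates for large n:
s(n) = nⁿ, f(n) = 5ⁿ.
Comparing growth rates:
Growth-rate hierarchy: log n ≺ any polynomial ≺ any exponential cⁿ (c>1) ≺ n! ≺ nⁿ.
super-exponential nⁿ dominates exponential base 5 asymptotically.

s(n) grows faster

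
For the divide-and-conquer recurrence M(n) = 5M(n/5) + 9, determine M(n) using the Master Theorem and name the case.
Master Theorem template: M(n) = a·M(n/b) + f(n).
Here: a=5, b=5, f(n)=9
Compute log_b(a) = log_5(5) = 1.
f(n) = 9 = O(n^(1-ε)) with ε = 1. Case 1: M(n) = Θ(n^log_b(a)) = Θ(n).

Case 1: M(n) = Θ(n)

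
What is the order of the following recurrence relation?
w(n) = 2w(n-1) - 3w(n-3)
The order is the largest lag k for which w(n-k) appears. Here the deepest term is w(n-3), so the order is 3.

Order 3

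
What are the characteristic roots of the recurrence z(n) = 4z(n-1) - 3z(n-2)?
Substitute z(n) = rⁿ and divide through by rⁿ⁻²: r² - 4r + 3 = 0
Factor: (r - 3)(r - 1) = 0, so r = 3, 1.
General solution: z(n) = A·3ⁿ + B·1ⁿ

Characteristic: r² - 4r + 3 = 0, Roots: r = 3, 1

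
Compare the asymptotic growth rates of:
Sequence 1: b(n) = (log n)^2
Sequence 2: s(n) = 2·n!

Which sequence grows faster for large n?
Comparing growth rates:
Growth-rate hierarchy: log n ≺ any polynomial ≺ any exponential cⁿ (c>1) ≺ n! ≺ nⁿ.
factorial dominates polylogarithmic (log n)^2 asymptotically.

s(n) grows faster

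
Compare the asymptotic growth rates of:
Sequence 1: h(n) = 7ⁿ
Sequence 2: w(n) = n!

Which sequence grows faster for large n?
Comparing growth rates:
Growth-rate hierarchy: log n ≺ any polynomial ≺ any exponential cⁿ (c>1) ≺ n! ≺ nⁿ.
factorial dominates exponential base 7 asymptotically.

w(n) grows faster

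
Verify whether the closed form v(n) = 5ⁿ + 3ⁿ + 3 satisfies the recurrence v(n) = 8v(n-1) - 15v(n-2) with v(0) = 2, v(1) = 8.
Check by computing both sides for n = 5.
From the recurrence with v(0) = 2, v(1) = 8:
  v(0) = 2, v(1) = 8, v(2) = 34, v(3) = 152, v(4) = 706, v(5) = 3368
  so the recurrence gives v(5) = 3368.
From the proposed closed form v(n) = 5ⁿ + 3ⁿ + 3:
  v(5) = 3371.
The recurrence gives 3368 but the closed form gives 3371, so the closed form does not satisfy the recurrence.

No, the closed form is incorrect.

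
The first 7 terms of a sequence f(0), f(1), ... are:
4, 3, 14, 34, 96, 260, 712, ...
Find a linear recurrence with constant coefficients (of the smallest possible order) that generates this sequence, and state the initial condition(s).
Look for the lowest-order linear relation among consecutive terms.
Observation: f(n) - 2·f(n-1) - (2)·f(n-2) = 0 holds for the shown terms, and no order-1 relation f(n) = α·f(n-1) + β fits.
Check at n=3: 2·14 + (2)·3 = 34. ✓

f(n) = 2f(n-1) + 2f(n-2), f(0) = 4, f(1) = 3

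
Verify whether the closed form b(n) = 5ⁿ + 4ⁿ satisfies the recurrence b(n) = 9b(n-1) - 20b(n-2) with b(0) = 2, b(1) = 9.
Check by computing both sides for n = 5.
From the recurrence with b(0) = 2, b(1) = 9:
  b(0) = 2, b(1) = 9, b(2) = 41, b(3) = 189, b(4) = 881, b(5) = 4149
  so the recurrence gives b(5) = 4149.
From the proposed closed form b(n) = 5ⁿ + 4ⁿ:
  b(5) = 4149.
Both sides give 4149 at n = 5, and the initial condition(s) match, so the closed form is consistent.

Yes, the closed form is correct.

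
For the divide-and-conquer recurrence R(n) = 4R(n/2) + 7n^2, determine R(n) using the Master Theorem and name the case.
Master Theorem template: R(n) = a·R(n/b) + f(n).
Here: a=4, b=2, f(n)=7n^2
Compute log_b(a) = log_2(4) = 2.
f(n) = 7n^2 = Θ(n^2). Case 2: R(n) = Θ(n^2 log n).

Case 2: R(n) = Θ(n^2 log n)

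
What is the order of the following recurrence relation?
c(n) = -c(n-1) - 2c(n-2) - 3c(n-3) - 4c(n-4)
The order is the largest lag k for which c(n-k) appears. Here the deepest term is c(n-4), so the order is 4.

Order 4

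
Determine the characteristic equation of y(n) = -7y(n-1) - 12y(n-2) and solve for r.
Substitute y(n) = rⁿ and divide through by rⁿ⁻²: r² + 7r + 12 = 0
Factor: (r + 4)(r + 3) = 0, so r = -4, -3.
General solution: y(n) = A·(-4)ⁿ + B·(-3)ⁿ

Characteristic: r² + 7r + 12 = 0, Roots: r = -4, -3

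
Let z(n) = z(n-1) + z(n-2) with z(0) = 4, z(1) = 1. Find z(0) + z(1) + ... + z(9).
Computing the sequence terms: 4, 1, 5, 6, 11, 17, 28, 45, 73, 118
Adding these values together:

308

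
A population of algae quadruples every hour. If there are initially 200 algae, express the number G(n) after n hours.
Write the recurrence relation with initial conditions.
Each hour multiplies the count by 4, so the count after n hours depends only on the count after n-1 hours: G(n) = 4 × G(n-1). The starting count gives G(0) = 200.
Unrolling n times gives the closed form G(n) = 200 × 4ⁿ.

G(n) = 4 × G(n-1), G(0) = 200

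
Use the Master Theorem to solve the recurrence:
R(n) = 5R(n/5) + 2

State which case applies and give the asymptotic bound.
Master Theorem template: R(n) = a·R(n/b) + f(n).
Here: a=5, b=5, f(n)=2
Compute log_b(a) = log_5(5) = 1.
f(n) = 2 = O(n^(1-ε)) with ε = 1. Case 1: R(n) = Θ(n^log_b(a)) = Θ(n).

Case 1: R(n) = Θ(n)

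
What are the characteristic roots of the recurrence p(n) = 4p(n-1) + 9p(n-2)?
Substitute p(n) = rⁿ and divide through by rⁿ⁻²: r² - 4r - 9 = 0
Discriminant: 4² + 4·9 = 52, not a perfect square, so by the quadratic formula r = (4 ± √52)/2.
General solution: p(n) = A·r₁ⁿ + B·r₂ⁿ where r₁,r₂ = (4 ± √52)/2

Characteristic: r² - 4r - 9 = 0, Roots: r = (4 ± √52)/2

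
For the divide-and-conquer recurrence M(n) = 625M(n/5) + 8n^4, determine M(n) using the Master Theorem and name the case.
Master Theorem template: M(n) = a·M(n/b) + f(n).
Here: a=625, b=5, f(n)=8n^4
Compute log_b(a) = log_5(625) = 4.
f(n) = 8n^4 = Θ(n^4). Case 2: M(n) = Θ(n^4 log n).

Case 2: M(n) = Θ(n^4 log n)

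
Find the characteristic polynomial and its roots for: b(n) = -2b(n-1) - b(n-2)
Substitute b(n) = rⁿ and divide through by rⁿ⁻²: r² + 2r + 1 = 0
Factor: (r + 1)² = 0, so r = -1 (double root).
General solution: b(n) = (A + Bn)·(-1)ⁿ

Characteristic: r² + 2r + 1 = 0, Roots: r = -1 (double root)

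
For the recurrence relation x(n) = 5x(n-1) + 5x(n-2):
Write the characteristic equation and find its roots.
Substitute x(n) = rⁿ and divide through by rⁿ⁻²: r² - 5r - 5 = 0
Discriminant: 5² + 4·5 = 45, not a perfect square, so by the quadratic formula r = (5 ± √45)/2.
General solution: x(n) = A·r₁ⁿ + B·r₂ⁿ where r₁,r₂ = (5 ± √45)/2

Characteristic: r² - 5r - 5 = 0, Roots: r = (5 ± √45)/2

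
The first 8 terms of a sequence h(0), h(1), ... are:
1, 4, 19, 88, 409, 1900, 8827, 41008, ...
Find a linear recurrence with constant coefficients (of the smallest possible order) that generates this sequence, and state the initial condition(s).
Look for the lowest-order linear relation among consecutive terms.
Observation: h(n) - 4·h(n-1) - (3)·h(n-2) = 0 holds for the shown terms, and no order-1 relation h(n) = α·h(n-1) + β fits.
Check at n=3: 4·19 + (3)·4 = 88. ✓

h(n) = 4h(n-1) + 3h(n-2), h(0) = 1, h(1) = 4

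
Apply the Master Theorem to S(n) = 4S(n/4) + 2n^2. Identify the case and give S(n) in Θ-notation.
Master Theorem template: S(n) = a·S(n/b) + f(n).
Here: a=4, b=4, f(n)=2n^2
Compute log_b(a) = log_4(4) = 1.
f(n) = 2n^2 = Ω(n^(1+ε)) with ε = 1, and the regularity condition holds (a·f(n/b) = (a/b^2)·f(n) with a/b^2 = 4^-1 < 1). Case 3: S(n) = Θ(f(n)) = Θ(n^2).

Case 3: S(n) = Θ(n^2)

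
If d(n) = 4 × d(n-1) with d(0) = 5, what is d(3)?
Computing step by step:
d(0) = 5
d(1) = 4 × 5 = 20
d(2) = 4 × 20 = 80
d(3) = 4 × 80 = 320

320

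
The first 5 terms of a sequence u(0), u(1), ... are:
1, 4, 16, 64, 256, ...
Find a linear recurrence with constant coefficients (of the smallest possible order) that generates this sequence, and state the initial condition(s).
Look for the lowest-order linear relation among consecutive terms.
Observation: each term is 4× the previous.
Check at n=2: 4·4 = 16. ✓

u(n) = 4 × u(n-1), u(0) = 1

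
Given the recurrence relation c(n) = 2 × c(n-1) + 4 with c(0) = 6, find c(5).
Computing step by step:
c(0) = 6
c(1) = 2 × 6 + 4 = 16
c(2) = 2 × 16 + 4 = 36
c(3) = 2 × 36 + 4 = 76
c(4) = 2 × 76 + 4 = 156
c(5) = 2 × 156 + 4 = 316

316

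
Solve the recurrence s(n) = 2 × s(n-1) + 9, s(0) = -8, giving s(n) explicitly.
Recurrence: s(n) = 2 × s(n-1) + 9, initial: s(0) = -8.
Try s(n) = A·2ⁿ + C. Substituting: A·2ⁿ + C = 2(A·2ⁿ⁻¹ + C) + 9 = A·2ⁿ + 2C + 9, so C = 2C + 9, giving C = -9. Then s(0) = A - 9 = -8 gives A = 1.

s(n) = 2ⁿ - 9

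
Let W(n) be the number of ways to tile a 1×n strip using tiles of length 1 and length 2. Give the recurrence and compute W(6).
Condition on the last tile: it has length 1 (leaving a 1×(n-1) strip) or length 2 (leaving a 1×(n-2) strip), so W(n) = W(n-1) + W(n-2) (order-2 linear recurrence).
For 0 ≤ i < 2 only unit tiles fit, so W(i) = 1.
Iterating the recurrence: W(2) = 2, W(3) = 3, W(4) = 5, W(5) = 8, W(6) = 13.

W(n) = W(n-1) + W(n-2), with W(i) = 1 for 0 ≤ i < 2; W(6) = 13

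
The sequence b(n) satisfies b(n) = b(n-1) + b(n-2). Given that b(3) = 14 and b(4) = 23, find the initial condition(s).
Work backwards using b(k) = b(k+2) - b(k+1):
b(2) = b(4) - b(3) = 23 - 14 = 9
b(1) = b(3) - b(2) = 14 - 9 = 5
b(0) = b(2) - b(1) = 9 - 5 = 4

b(0) = 4, b(1) = 5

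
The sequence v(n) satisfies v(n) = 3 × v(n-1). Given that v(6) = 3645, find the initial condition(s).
In general v(n) = 3ⁿ · v(0). At n = 6: v(0) = v(6) / 3^6 = 3645 / 729 = 5.

v(0) = 5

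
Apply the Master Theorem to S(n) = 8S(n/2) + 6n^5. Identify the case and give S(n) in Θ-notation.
Master Theorem template: S(n) = a·S(n/b) + f(n).
Here: a=8, b=2, f(n)=6n^5
Compute log_b(a) = log_2(8) = 3.
f(n) = 6n^5 = Ω(n^(3+ε)) with ε = 2, and the regularity condition holds (a·f(n/b) = (a/b^5)·f(n) with a/b^5 = 2^-2 < 1). Case 3: S(n) = Θ(f(n)) = Θ(n^5).

Case 3: S(n) = Θ(n^5)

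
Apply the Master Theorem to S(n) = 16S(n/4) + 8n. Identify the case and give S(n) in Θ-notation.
Master Theorem template: S(n) = a·S(n/b) + f(n).
Here: a=16, b=4, f(n)=8n
Compute log_b(a) = log_4(16) = 2.
f(n) = 8n = O(n^(2-ε)) with ε = 1. Case 1: S(n) = Θ(n^log_b(a)) = Θ(n^2).

Case 1: S(n) = Θ(n^2)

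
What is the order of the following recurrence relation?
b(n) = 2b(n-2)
The order is the largest lag k for which b(n-k) appears. Here the deepest term is b(n-2), so the order is 2.

Order 2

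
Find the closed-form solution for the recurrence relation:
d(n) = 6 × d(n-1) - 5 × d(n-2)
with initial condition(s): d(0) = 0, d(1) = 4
Recurrence: d(n) = 6 × d(n-1) - 5 × d(n-2), initial: d(0) = 0, d(1) = 4.
Characteristic equation: r² - 6r + 5 = 0, which factors as (r - 5)(r - 1) = 0, so r = 5, 1. General solution d(n) = A·5ⁿ + B·1ⁿ. From d(0) = 0: A + B = 0. From d(1) = 4: 5A + 1B = 4. Solving gives A = 1, B = -1.

d(n) = 5ⁿ - 1ⁿ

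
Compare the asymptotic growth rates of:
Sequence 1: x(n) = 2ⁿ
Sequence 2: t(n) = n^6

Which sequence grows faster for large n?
Comparing growth rates:
Growth-rate hierarchy: log n ≺ any polynomial ≺ any exponential cⁿ (c>1) ≺ n! ≺ nⁿ.
exponential base 2 dominates polynomial degree 6 asymptotically.

x(n) grows faster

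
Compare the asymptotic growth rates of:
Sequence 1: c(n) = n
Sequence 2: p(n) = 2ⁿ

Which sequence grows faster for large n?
Comparing growth rates:
Growth-rate hierarchy: log n ≺ any polynomial ≺ any exponential cⁿ (c>1) ≺ n! ≺ nⁿ.
exponential base 2 dominates polynomial degree 1 asymptotically.

p(n) grows faster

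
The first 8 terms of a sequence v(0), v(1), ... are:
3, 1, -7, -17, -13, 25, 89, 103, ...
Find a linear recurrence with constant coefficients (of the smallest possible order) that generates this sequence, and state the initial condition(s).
Look for the lowest-order linear relation among consecutive terms.
Observation: v(n) - 2·v(n-1) - (-3)·v(n-2) = 0 holds for the shown terms, and no order-1 relation v(n) = α·v(n-1) + β fits.
Check at n=3: 2·-7 + (-3)·1 = -17. ✓

v(n) = 2v(n-1) - 3v(n-2), v(0) = 3, v(1) = 1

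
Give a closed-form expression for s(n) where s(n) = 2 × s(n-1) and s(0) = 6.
Recurrence: s(n) = 2 × s(n-1), initial: s(0) = 6.
Each term is 2 times the previous, so this is geometric with ratio 2. After n steps: s(n) = s(0)·2ⁿ = 6·2ⁿ.

s(n) = 6·2ⁿ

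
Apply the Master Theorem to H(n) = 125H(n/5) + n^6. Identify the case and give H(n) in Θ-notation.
Master Theorem template: H(n) = a·H(n/b) + f(n).
Here: a=125, b=5, f(n)=n^6
Compute log_b(a) = log_5(125) = 3.
f(n) = n^6 = Ω(n^(3+ε)) with ε = 3, and the regularity condition holds (a·f(n/b) = (a/b^6)·f(n) with a/b^6 = 5^-3 < 1). Case 3: H(n) = Θ(f(n)) = Θ(n^6).

Case 3: H(n) = Θ(n^6)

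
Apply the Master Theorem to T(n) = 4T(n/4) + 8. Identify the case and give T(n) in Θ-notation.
Master Theorem template: T(n) = a·T(n/b) + f(n).
Here: a=4, b=4, f(n)=8
Compute log_b(a) = log_4(4) = 1.
f(n) = 8 = O(n^(1-ε)) with ε = 1. Case 1: T(n) = Θ(n^log_b(a)) = Θ(n).

Case 1: T(n) = Θ(n)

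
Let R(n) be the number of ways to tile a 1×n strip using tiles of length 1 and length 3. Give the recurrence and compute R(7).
Condition on the last tile: it has length 1 (leaving a 1×(n-1) strip) or length 3 (leaving a 1×(n-3) strip), so R(n) = R(n-1) + R(n-3) (order-3 linear recurrence).
For 0 ≤ i < 3 only unit tiles fit, so R(i) = 1.
Iterating the recurrence: R(3) = 2, R(4) = 3, R(5) = 4, R(6) = 6, R(7) = 9.

R(n) = R(n-1) + R(n-3), with R(i) = 1 for 0 ≤ i < 3; R(7) = 9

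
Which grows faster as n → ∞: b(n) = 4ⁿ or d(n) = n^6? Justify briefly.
Comparing growth rates:
Growth-rate hierarchy: log n ≺ any polynomial ≺ any exponential cⁿ (c>1) ≺ n! ≺ nⁿ.
exponential base 4 dominates polynomial degree 6 asymptotically.

b(n) grows faster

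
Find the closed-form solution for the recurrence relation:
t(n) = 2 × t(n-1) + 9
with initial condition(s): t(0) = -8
Recurrence: t(n) = 2 × t(n-1) + 9, initial: t(0) = -8.
Try t(n) = A·2ⁿ + C. Substituting: A·2ⁿ + C = 2(A·2ⁿ⁻¹ + C) + 9 = A·2ⁿ + 2C + 9, so C = 2C + 9, giving C = -9. Then t(0) = A - 9 = -8 gives A = 1.

t(n) = 2ⁿ - 9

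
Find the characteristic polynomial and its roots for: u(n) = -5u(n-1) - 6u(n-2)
Substitute u(n) = rⁿ and divide through by rⁿ⁻²: r² + 5r + 6 = 0
Factor: (r + 2)(r + 3) = 0, so r = -2, -3.
General solution: u(n) = A·(-2)ⁿ + B·(-3)ⁿ

Characteristic: r² + 5r + 6 = 0, Roots: r = -2, -3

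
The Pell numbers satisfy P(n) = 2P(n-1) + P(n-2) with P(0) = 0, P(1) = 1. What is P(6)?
Computing the sequence terms:
0, 1, 2, 5, 12, 29, 70

70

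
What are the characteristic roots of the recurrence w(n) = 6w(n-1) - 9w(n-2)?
Substitute w(n) = rⁿ and divide through by rⁿ⁻²: r² - 6r + 9 = 0
Factor: (r - 3)² = 0, so r = 3 (double root).
General solution: w(n) = (A + Bn)·3ⁿ

Characteristic: r² - 6r + 9 = 0, Roots: r = 3 (double root)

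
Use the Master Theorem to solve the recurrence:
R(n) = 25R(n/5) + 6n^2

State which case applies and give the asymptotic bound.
Master Theorem template: R(n) = a·R(n/b) + f(n).
Here: a=25, b=5, f(n)=6n^2
Compute log_b(a) = log_5(25) = 2.
f(n) = 6n^2 = Θ(n^2). Case 2: R(n) = Θ(n^2 log n).

Case 2: R(n) = Θ(n^2 log n)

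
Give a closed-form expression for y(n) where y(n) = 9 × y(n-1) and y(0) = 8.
Recurrence: y(n) = 9 × y(n-1), initial: y(0) = 8.
Each term is 9 times the previous, so this is geometric with ratio 9. After n steps: y(n) = y(0)·9ⁿ = 8·9ⁿ.

y(n) = 8·9ⁿ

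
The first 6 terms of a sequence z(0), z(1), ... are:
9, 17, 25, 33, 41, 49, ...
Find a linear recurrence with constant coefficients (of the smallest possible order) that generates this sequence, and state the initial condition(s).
Look for the lowest-order linear relation among consecutive terms.
Observation: consecutive differences are constant (= 8).
Check at n=2: 1·17 + 8 = 25. ✓

z(n) = z(n-1) + 8, z(0) = 9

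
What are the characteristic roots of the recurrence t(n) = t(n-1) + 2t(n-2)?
Substitute t(n) = rⁿ and divide through by rⁿ⁻²: r² - r - 2 = 0
Factor: (r + 1)(r - 2) = 0, so r = -1, 2.
General solution: t(n) = A·(-1)ⁿ + B·2ⁿ

Characteristic: r² - r - 2 = 0, Roots: r = -1, 2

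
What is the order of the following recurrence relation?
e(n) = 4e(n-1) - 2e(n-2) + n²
The order is the largest lag k for which e(n-k) appears. Here the deepest term is e(n-2) (the n² term is non-homogeneous and does not affect the order), so the order is 2.

Order 2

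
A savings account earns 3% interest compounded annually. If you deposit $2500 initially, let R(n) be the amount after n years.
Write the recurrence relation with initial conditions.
Each year the balance grows by 3%, i.e. is multiplied by 1 + 3/100 = 1.03, so R(n) = 1.03 × R(n-1). The initial deposit gives R(0) = 2500.
Unrolling gives the closed form R(n) = 2500 × (1.03)ⁿ.

R(n) = 1.03 × R(n-1), R(0) = 2500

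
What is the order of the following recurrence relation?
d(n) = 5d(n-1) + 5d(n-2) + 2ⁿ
The order is the largest lag k for which d(n-k) appears. Here the deepest term is d(n-2) (the 2ⁿ term is non-homogeneous and does not affect the order), so the order is 2.

Order 2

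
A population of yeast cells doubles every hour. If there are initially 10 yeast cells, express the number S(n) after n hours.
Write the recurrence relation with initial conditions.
Each hour multiplies the count by 2, so the count after n hours depends only on the count after n-1 hours: S(n) = 2 × S(n-1). The starting count gives S(0) = 10.
Unrolling n times gives the closed form S(n) = 10 × 2ⁿ.

S(n) = 2 × S(n-1), S(0) = 10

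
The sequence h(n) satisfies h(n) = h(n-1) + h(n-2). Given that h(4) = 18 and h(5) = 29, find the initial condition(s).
Work backwards using h(k) = h(k+2) - h(k+1):
h(3) = h(5) - h(4) = 29 - 18 = 11
h(2) = h(4) - h(3) = 18 - 11 = 7
h(1) = h(3) - h(2) = 11 - 7 = 4
h(0) = h(2) - h(1) = 7 - 4 = 3

h(0) = 3, h(1) = 4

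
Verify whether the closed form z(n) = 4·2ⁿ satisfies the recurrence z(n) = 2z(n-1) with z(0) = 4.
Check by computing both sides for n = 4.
From the recurrence with z(0) = 4:
  z(0) = 4, z(1) = 8, z(2) = 16, z(3) = 32, z(4) = 64
  so the recurrence gives z(4) = 64.
From the proposed closed form z(n) = 4·2ⁿ:
  z(4) = 64.
Both sides give 64 at n = 4, and the initial condition(s) match, so the closed form is consistent.

Yes, the closed form is correct.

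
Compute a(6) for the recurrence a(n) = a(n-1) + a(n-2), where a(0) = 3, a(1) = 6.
Computing the sequence terms:
3, 6, 9, 15, 24, 39, 63

63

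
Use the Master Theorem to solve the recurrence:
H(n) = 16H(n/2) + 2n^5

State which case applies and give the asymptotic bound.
Master Theorem template: H(n) = a·H(n/b) + f(n).
Here: a=16, b=2, f(n)=2n^5
Compute log_b(a) = log_2(16) = 4.
f(n) = 2n^5 = Ω(n^(4+ε)) with ε = 1, and the regularity condition holds (a·f(n/b) = (a/b^5)·f(n) with a/b^5 = 2^-1 < 1). Case 3: H(n) = Θ(f(n)) = Θ(n^5).

Case 3: H(n) = Θ(n^5)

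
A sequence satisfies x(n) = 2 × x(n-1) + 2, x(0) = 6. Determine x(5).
Computing step by step:
x(0) = 6
x(1) = 2 × 6 + 2 = 14
x(2) = 2 × 14 + 2 = 30
x(3) = 2 × 30 + 2 = 62
x(4) = 2 × 62 + 2 = 126
x(5) = 2 × 126 + 2 = 254

254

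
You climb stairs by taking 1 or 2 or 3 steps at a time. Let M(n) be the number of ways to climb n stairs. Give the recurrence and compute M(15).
Condition on the size of the last step (1 to 3): before it there were n-1, …, n-3 stairs climbed, and these cases are disjoint, so M(n) = M(n-1) + M(n-2) + M(n-3) (order-3 linear recurrence).
Initial conditions by direct count (compositions of i into parts ≤ 3): M(1) = 1; M(2) = 2; M(3) = 4.
Iterating the recurrence: M(4) = 7, M(5) = 13, M(6) = 24, M(7) = 44, M(8) = 81, M(9) = 149, M(10) = 274, M(11) = 504, M(12) = 927, M(13) = 1705, M(14) = 3136, M(15) = 5768.

M(n) = M(n-1) + M(n-2) + M(n-3), M(1) = 1, M(2) = 2, M(3) = 4; M(15) = 5768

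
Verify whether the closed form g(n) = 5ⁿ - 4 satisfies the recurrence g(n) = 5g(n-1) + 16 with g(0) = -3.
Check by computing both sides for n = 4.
From the recurrence with g(0) = -3:
  g(0) = -3, g(1) = 1, g(2) = 21, g(3) = 121, g(4) = 621
  so the recurrence gives g(4) = 621.
From the proposed closed form g(n) = 5ⁿ - 4:
  g(4) = 621.
Both sides give 621 at n = 4, and the initial condition(s) match, so the closed form is consistent.

Yes, the closed form is correct.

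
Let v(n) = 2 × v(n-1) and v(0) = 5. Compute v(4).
Computing step by step:
v(0) = 5
v(1) = 2 × 5 = 10
v(2) = 2 × 10 = 20
v(3) = 2 × 20 = 40
v(4) = 2 × 40 = 80

80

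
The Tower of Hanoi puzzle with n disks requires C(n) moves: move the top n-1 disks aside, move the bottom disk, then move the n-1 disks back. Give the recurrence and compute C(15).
Moving n disks = move the top n-1 disks aside (C(n-1) moves) + move the largest disk (1 move) + move the n-1 disks back on top (C(n-1) moves), so C(n) = 2C(n-1) + 1, with C(1) = 1 (a single disk takes one move).
First terms: 1, 3, 7, 15, 31, 63, … — each is one less than a power of 2. Indeed C(n) + 1 = 2(C(n-1) + 1) with C(1) + 1 = 2, so C(n) + 1 = 2ⁿ and C(n) = 2ⁿ - 1.
Hence C(15) = 2^15 - 1 = 32768 - 1 = 32767.

C(n) = 2C(n-1) + 1, C(1) = 1; C(15) = 32767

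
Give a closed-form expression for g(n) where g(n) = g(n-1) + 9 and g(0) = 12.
Recurrence: g(n) = g(n-1) + 9, initial: g(0) = 12.
Each step adds 9, so g(n) = g(0) + 9n = 9n + 12.

g(n) = 9n + 12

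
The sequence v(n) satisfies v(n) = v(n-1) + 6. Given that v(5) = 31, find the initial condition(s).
v(5) = v(0) + 5·6, so v(0) = 31 - 30 = 1.

v(0) = 1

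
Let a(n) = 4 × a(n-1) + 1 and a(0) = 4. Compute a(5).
Computing step by step:
a(0) = 4
a(1) = 4 × 4 + 1 = 17
a(2) = 4 × 17 + 1 = 69
a(3) = 4 × 69 + 1 = 277
a(4) = 4 × 277 + 1 = 1109
a(5) = 4 × 1109 + 1 = 4437

4437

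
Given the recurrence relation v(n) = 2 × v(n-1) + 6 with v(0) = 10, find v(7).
Computing step by step:
v(0) = 10
v(1) = 2 × 10 + 6 = 26
v(2) = 2 × 26 + 6 = 58
v(3) = 2 × 58 + 6 = 122
v(4) = 2 × 122 + 6 = 250
v(5) = 2 × 250 + 6 = 506
v(6) = 2 × 506 + 6 = 1018
v(7) = 2 × 1018 + 6 = 2042

2042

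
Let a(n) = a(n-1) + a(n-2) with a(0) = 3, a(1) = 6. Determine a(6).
Computing the sequence terms:
3, 6, 9, 15, 24, 39, 63

63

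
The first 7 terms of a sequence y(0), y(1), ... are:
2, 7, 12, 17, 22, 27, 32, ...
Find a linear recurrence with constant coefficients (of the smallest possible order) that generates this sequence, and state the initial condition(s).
Look for the lowest-order linear relation among consecutive terms.
Observation: consecutive differences are constant (= 5).
Check at n=2: 1·7 + 5 = 12. ✓

y(n) = y(n-1) + 5, y(0) = 2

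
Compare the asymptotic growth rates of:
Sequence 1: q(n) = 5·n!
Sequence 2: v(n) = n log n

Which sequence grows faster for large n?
Comparing growth rates:
Growth-rate hierarchy: log n ≺ any polynomial ≺ any exponential cⁿ (c>1) ≺ n! ≺ nⁿ.
factorial dominates polynomial degree 1 (with log factor) asymptotically.

q(n) grows faster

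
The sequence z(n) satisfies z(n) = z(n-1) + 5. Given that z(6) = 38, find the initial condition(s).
z(6) = z(0) + 6·5, so z(0) = 38 - 30 = 8.

z(0) = 8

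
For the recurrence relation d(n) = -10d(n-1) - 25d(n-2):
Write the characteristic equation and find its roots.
Substitute d(n) = rⁿ and divide through by rⁿ⁻²: r² + 10r + 25 = 0
Factor: (r + 5)² = 0, so r = -5 (double root).
General solution: d(n) = (A + Bn)·(-5)ⁿ

Characteristic: r² + 10r + 25 = 0, Roots: r = -5 (double root)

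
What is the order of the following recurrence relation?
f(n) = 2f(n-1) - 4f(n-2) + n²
The order is the largest lag k for which f(n-k) appears. Here the deepest term is f(n-2) (the n² term is non-homogeneous and does not affect the order), so the order is 2.

Order 2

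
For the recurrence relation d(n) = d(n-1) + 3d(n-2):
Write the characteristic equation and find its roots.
Substitute d(n) = rⁿ and divide through by rⁿ⁻²: r² - r - 3 = 0
Discriminant: 1² + 4·3 = 13, not a perfect square, so by the quadratic formula r = (1 ± √13)/2.
General solution: d(n) = A·r₁ⁿ + B·r₂ⁿ where r₁,r₂ = (1 ± √13)/2

Characteristic: r² - r - 3 = 0, Roots: r = (1 ± √13)/2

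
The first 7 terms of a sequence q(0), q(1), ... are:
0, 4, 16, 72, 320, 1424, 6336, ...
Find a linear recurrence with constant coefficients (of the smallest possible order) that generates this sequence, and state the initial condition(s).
Look for the lowest-order linear relation among consecutive terms.
Observation: q(n) - 4·q(n-1) - (2)·q(n-2) = 0 holds for the shown terms, and no order-1 relation q(n) = α·q(n-1) + β fits.
Check at n=3: 4·16 + (2)·4 = 72. ✓

q(n) = 4q(n-1) + 2q(n-2), q(0) = 0, q(1) = 4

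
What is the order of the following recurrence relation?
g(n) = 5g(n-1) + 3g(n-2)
The order is the largest lag k for which g(n-k) appears. Here the deepest term is g(n-2), so the order is 2.

Order 2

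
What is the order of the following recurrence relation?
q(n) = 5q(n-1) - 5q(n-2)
The order is the largest lag k for which q(n-k) appears. Here the deepest term is q(n-2), so the order is 2.

Order 2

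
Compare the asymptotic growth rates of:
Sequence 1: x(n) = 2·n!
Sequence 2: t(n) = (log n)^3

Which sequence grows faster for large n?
Comparing growth rates:
Growth-rate hierarchy: log n ≺ any polynomial ≺ any exponential cⁿ (c>1) ≺ n! ≺ nⁿ.
factorial dominates polylogarithmic (log n)^3 asymptotically.

x(n) grows faster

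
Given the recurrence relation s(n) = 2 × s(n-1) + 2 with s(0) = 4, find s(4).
Computing step by step:
s(0) = 4
s(1) = 2 × 4 + 2 = 10
s(2) = 2 × 10 + 2 = 22
s(3) = 2 × 22 + 2 = 46
s(4) = 2 × 46 + 2 = 94

94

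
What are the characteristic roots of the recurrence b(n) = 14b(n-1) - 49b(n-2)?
Substitute b(n) = rⁿ and divide through by rⁿ⁻²: r² - 14r + 49 = 0
Factor: (r - 7)² = 0, so r = 7 (double root).
General solution: b(n) = (A + Bn)·7ⁿ

Characteristic: r² - 14r + 49 = 0, Roots: r = 7 (double root)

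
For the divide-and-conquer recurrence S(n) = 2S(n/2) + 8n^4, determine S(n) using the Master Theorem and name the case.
Master Theorem template: S(n) = a·S(n/b) + f(n).
Here: a=2, b=2, f(n)=8n^4
Compute log_b(a) = log_2(2) = 1.
f(n) = 8n^4 = Ω(n^(1+ε)) with ε = 3, and the regularity condition holds (a·f(n/b) = (a/b^4)·f(n) with a/b^4 = 2^-3 < 1). Case 3: S(n) = Θ(f(n)) = Θ(n^4).

Case 3: S(n) = Θ(n^4)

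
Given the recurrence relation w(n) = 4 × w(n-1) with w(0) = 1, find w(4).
Computing step by step:
w(0) = 1
w(1) = 4 × 1 = 4
w(2) = 4 × 4 = 16
w(3) = 4 × 16 = 64
w(4) = 4 × 64 = 256

256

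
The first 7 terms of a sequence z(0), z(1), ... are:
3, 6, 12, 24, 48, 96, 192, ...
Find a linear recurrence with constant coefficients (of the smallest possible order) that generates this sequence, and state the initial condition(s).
Look for the lowest-order linear relation among consecutive terms.
Observation: each term is 2× the previous.
Check at n=2: 2·6 = 12. ✓

z(n) = 2 × z(n-1), z(0) = 3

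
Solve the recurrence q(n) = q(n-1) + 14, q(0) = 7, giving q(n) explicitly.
Recurrence: q(n) = q(n-1) + 14, initial: q(0) = 7.
Each step adds 14, so q(n) = q(0) + 14n = 14n + 7.

q(n) = 14n + 7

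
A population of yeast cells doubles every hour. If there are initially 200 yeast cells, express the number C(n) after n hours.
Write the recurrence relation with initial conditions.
Each hour multiplies the count by 2, so the count after n hours depends only on the count after n-1 hours: C(n) = 2 × C(n-1). The starting count gives C(0) = 200.
Unrolling n times gives the closed form C(n) = 200 × 2ⁿ.

C(n) = 2 × C(n-1), C(0) = 200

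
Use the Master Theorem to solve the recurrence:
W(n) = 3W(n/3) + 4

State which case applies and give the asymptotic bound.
Master Theorem template: W(n) = a·W(n/b) + f(n).
Here: a=3, b=3, f(n)=4
Compute log_b(a) = log_3(3) = 1.
f(n) = 4 = O(n^(1-ε)) with ε = 1. Case 1: W(n) = Θ(n^log_b(a)) = Θ(n).

Case 1: W(n) = Θ(n)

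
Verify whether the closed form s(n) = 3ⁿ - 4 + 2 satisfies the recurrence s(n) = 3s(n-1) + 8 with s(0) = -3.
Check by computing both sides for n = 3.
From the recurrence with s(0) = -3:
  s(0) = -3, s(1) = -1, s(2) = 5, s(3) = 23
  so the recurrence gives s(3) = 23.
From the proposed closed form s(n) = 3ⁿ - 4 + 2:
  s(3) = 25.
The recurrence gives 23 but the closed form gives 25, so the closed form does not satisfy the recurrence.

No, the closed form is incorrect.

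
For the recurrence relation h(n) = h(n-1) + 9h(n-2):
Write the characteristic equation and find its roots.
Substitute h(n) = rⁿ and divide through by rⁿ⁻²: r² - r - 9 = 0
Discriminant: 1² + 4·9 = 37, not a perfect square, so by the quadratic formula r = (1 ± √37)/2.
General solution: h(n) = A·r₁ⁿ + B·r₂ⁿ where r₁,r₂ = (1 ± √37)/2

Characteristic: r² - r - 9 = 0, Roots: r = (1 ± √37)/2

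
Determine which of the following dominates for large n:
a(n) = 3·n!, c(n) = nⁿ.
Comparing growth rates:
Growth-rate hierarchy: log n ≺ any polynomial ≺ any exponential cⁿ (c>1) ≺ n! ≺ nⁿ.
super-exponential nⁿ dominates factorial asymptotically.

c(n) grows faster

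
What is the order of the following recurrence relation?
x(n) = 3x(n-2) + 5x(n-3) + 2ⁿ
The order is the largest lag k for which x(n-k) appears. Here the deepest term is x(n-3) (the 2ⁿ term is non-homogeneous and does not affect the order), so the order is 3.

Order 3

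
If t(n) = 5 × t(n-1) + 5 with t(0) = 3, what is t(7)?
Computing step by step:
t(0) = 3
t(1) = 5 × 3 + 5 = 20
t(2) = 5 × 20 + 5 = 105
t(3) = 5 × 105 + 5 = 530
t(4) = 5 × 530 + 5 = 2655
t(5) = 5 × 2655 + 5 = 13280
t(6) = 5 × 13280 + 5 = 66405
t(7) = 5 × 66405 + 5 = 332030

332030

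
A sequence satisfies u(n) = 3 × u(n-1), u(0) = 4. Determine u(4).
Computing step by step:
u(0) = 4
u(1) = 3 × 4 = 12
u(2) = 3 × 12 = 36
u(3) = 3 × 36 = 108
u(4) = 3 × 108 = 324

324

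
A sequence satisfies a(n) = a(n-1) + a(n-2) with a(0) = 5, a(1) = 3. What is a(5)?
Computing the sequence terms:
5, 3, 8, 11, 19, 30

30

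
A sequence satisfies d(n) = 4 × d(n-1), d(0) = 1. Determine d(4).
Computing step by step:
d(0) = 1
d(1) = 4 × 1 = 4
d(2) = 4 × 4 = 16
d(3) = 4 × 16 = 64
d(4) = 4 × 64 = 256

256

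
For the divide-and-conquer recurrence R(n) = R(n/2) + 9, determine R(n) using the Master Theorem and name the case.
Master Theorem template: R(n) = a·R(n/b) + f(n).
Here: a=1, b=2, f(n)=9
Compute log_b(a) = log_2(1) = 0.
f(n) = 9 = Θ(1). Case 2: R(n) = Θ(log n).

Case 2: R(n) = Θ(log n)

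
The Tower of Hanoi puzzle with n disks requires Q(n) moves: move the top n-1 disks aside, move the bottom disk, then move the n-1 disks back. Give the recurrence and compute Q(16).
Moving n disks = move the top n-1 disks aside (Q(n-1) moves) + move the largest disk (1 move) + move the n-1 disks back on top (Q(n-1) moves), so Q(n) = 2Q(n-1) + 1, with Q(1) = 1 (a single disk takes one move).
First terms: 1, 3, 7, 15, 31, 63, … — each is one less than a power of 2. Indeed Q(n) + 1 = 2(Q(n-1) + 1) with Q(1) + 1 = 2, so Q(n) + 1 = 2ⁿ and Q(n) = 2ⁿ - 1.
Hence Q(16) = 2^16 - 1 = 65536 - 1 = 65535.

Q(n) = 2Q(n-1) + 1, Q(1) = 1; Q(16) = 65535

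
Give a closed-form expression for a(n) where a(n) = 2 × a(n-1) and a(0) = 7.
Recurrence: a(n) = 2 × a(n-1), initial: a(0) = 7.
Each term is 2 times the previous, so this is geometric with ratio 2. After n steps: a(n) = a(0)·2ⁿ = 7·2ⁿ.

a(n) = 7·2ⁿ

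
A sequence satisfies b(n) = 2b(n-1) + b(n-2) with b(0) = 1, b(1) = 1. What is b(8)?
Computing the sequence terms:
1, 1, 3, 7, 17, 41, 99, 239, 577

577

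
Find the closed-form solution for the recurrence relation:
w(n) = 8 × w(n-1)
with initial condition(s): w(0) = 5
Recurrence: w(n) = 8 × w(n-1), initial: w(0) = 5.
Each term is 8 times the previous, so this is geometric with ratio 8. After n steps: w(n) = w(0)·8ⁿ = 5·8ⁿ.

w(n) = 5·8ⁿ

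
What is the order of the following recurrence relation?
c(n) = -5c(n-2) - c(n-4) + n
The order is the largest lag k for which c(n-k) appears. Here the deepest term is c(n-4) (the n term is non-homogeneous and does not affect the order), so the order is 4.

Order 4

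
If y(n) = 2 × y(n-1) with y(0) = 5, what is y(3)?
Computing step by step:
y(0) = 5
y(1) = 2 × 5 = 10
y(2) = 2 × 10 = 20
y(3) = 2 × 20 = 40

40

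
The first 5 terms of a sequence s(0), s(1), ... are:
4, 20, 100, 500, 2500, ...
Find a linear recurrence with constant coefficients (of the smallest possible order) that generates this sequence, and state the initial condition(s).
Look for the lowest-order linear relation among consecutive terms.
Observation: each term is 5× the previous.
Check at n=2: 5·20 = 100. ✓

s(n) = 5 × s(n-1), s(0) = 4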